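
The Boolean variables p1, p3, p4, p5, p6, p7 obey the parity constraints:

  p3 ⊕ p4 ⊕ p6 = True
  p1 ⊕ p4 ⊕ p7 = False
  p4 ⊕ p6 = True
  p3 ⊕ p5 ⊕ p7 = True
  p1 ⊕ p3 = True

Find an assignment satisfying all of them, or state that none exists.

p1=T, p3=F, p4=T, p5=T, p6=F, p7=F

p3 ⊕ p4 ⊕ p6 = F ⊕ T ⊕ F = True ✓
p1 ⊕ p4 ⊕ p7 = T ⊕ T ⊕ F = False ✓
p4 ⊕ p6 = T ⊕ F = True ✓
p3 ⊕ p5 ⊕ p7 = F ⊕ T ⊕ F = True ✓
p1 ⊕ p3 = T ⊕ F = True ✓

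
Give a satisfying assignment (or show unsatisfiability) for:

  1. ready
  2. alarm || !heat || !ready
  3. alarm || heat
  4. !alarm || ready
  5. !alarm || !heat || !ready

alarm = True; heat = False; ready = True

Unit clause (ready) forces ready = True.
Try alarm = False:
  (alarm || !heat || !ready) forces heat = False.
  clause (alarm || heat) is falsified — backtrack.
So alarm = True.
  then (!alarm || !heat || !ready) forces heat = False.
Check each clause:
  (ready): ready holds.
  (alarm || !heat || !ready): alarm holds.
  (alarm || heat): alarm holds.
  (!alarm || ready): ready holds.
  (!alarm || !heat || !ready): !heat holds.
All clauses satisfied.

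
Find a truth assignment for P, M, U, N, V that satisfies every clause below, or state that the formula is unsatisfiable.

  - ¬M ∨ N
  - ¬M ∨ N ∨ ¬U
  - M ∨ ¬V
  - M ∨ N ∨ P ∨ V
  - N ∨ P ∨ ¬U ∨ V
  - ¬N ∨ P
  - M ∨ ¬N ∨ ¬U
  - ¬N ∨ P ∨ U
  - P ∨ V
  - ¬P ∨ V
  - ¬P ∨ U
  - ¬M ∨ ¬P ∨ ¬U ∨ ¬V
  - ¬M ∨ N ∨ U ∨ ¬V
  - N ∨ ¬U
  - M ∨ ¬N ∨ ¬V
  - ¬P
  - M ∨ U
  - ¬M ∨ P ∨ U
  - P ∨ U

No satisfying assignment exists.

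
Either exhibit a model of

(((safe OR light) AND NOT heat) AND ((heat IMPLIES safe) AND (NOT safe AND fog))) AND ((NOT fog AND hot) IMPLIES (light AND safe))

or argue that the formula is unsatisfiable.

hot = False; safe = False; light = True; fog = True; heat = False

  ((safe OR light) AND NOT heat) AND ((heat IMPLIES safe) AND (NOT safe AND fog)) = True
    (safe OR light) AND NOT heat = True
      safe OR light = True
      NOT heat = True
    (heat IMPLIES safe) AND (NOT safe AND fog) = True
      heat IMPLIES safe = True
      NOT safe AND fog = True
        NOT safe = True
  (NOT fog AND hot) IMPLIES (light AND safe) = True
    NOT fog AND hot = False
      NOT fog = False
    light AND safe = False
Both conjuncts True, so the formula holds.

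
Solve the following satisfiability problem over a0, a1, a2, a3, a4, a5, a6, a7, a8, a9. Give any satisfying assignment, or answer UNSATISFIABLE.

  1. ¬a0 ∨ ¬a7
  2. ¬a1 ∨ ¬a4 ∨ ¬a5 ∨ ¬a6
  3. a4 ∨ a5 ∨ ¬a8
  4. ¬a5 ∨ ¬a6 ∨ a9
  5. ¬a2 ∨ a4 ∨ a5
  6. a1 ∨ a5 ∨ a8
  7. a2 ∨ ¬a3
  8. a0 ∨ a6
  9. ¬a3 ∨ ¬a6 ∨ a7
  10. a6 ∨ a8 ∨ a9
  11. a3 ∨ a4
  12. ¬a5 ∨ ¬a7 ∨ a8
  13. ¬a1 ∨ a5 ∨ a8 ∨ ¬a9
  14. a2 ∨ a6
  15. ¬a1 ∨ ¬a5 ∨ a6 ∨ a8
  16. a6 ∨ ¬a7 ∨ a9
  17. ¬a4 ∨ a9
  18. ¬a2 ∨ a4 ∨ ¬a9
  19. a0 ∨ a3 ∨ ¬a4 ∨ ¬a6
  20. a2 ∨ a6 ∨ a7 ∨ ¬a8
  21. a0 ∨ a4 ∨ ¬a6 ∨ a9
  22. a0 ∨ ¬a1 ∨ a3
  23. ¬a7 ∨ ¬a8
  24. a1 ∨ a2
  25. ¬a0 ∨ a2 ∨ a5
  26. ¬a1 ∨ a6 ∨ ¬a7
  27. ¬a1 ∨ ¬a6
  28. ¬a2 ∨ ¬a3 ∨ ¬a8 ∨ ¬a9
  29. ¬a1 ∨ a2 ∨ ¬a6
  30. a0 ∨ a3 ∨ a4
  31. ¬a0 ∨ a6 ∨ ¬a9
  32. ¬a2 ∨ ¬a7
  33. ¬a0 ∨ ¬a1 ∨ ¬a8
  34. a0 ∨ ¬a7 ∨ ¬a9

a0: True; a1: False; a2: True; a3: True; a4: False; a5: True; a6: False; a7: False; a8: True; a9: False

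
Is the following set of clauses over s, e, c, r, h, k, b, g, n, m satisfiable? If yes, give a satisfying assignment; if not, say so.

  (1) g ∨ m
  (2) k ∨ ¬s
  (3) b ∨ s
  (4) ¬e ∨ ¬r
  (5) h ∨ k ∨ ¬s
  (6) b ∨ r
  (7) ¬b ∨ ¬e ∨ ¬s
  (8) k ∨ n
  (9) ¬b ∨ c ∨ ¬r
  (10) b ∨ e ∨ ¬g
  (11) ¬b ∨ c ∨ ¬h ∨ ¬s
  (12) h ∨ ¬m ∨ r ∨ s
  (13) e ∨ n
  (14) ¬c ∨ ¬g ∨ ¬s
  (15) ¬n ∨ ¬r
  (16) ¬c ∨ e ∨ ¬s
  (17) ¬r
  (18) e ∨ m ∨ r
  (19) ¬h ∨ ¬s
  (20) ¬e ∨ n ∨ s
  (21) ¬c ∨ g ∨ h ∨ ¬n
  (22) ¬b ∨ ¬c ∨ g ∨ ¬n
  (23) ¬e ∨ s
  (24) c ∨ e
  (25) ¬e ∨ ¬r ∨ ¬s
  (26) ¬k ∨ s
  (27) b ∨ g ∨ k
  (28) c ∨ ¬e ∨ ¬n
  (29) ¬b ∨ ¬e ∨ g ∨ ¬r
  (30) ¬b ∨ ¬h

Case e = True:
  (¬e ∨ ¬r) forces r = False.
  (b ∨ r) forces b = True.
  (¬b ∨ ¬e ∨ ¬s) forces s = False.
  Clause (¬e ∨ s) is falsified — contradiction.
Case e = False:
  (e ∨ n) forces n = True.
  (¬n ∨ ¬r) forces r = False.
  (b ∨ r) forces b = True.
  (e ∨ m ∨ r) forces m = True.
  (c ∨ e) forces c = True.
  (¬c ∨ e ∨ ¬s) forces s = False.
  (h ∨ ¬m ∨ r ∨ s) forces h = True.
  Clause (¬b ∨ ¬h) is falsified — contradiction.
Both cases fail, so the formula is unsatisfiable.

No satisfying assignment exists.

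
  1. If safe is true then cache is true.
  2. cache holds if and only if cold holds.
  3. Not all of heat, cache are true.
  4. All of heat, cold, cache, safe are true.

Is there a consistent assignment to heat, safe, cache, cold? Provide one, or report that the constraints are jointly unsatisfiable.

UNSATISFIABLE

Case heat = True:
  (3) with heat=T forces cache = False.
  Constraint (4) is violated (cache=F) — contradiction.
Case heat = False:
  Constraint (4) is violated (heat=F) — contradiction.
Both cases fail — unsatisfiable.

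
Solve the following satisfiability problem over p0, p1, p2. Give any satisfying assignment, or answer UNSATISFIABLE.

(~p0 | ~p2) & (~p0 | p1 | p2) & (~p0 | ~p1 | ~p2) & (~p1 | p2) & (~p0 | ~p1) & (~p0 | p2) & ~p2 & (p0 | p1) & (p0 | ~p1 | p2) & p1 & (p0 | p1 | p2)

Unsatisfiable

Case p1 = True:
  (~p1 | p2) forces p2 = True.
  Clause (~p2) is falsified — contradiction.
Case p1 = False:
  Clause (p1) is falsified — contradiction.
Both cases fail, so the formula is unsatisfiable.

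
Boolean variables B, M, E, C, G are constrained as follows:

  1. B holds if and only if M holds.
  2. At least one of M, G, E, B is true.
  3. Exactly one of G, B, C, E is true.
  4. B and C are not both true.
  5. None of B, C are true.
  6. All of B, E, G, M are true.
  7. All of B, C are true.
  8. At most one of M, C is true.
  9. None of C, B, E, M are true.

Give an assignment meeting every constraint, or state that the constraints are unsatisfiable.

Case B = True:
  Constraint (5) is violated (B=T) — contradiction.
Case B = False:
  Constraint (6) is violated (B=F) — contradiction.
Both cases fail — unsatisfiable.

No satisfying assignment exists.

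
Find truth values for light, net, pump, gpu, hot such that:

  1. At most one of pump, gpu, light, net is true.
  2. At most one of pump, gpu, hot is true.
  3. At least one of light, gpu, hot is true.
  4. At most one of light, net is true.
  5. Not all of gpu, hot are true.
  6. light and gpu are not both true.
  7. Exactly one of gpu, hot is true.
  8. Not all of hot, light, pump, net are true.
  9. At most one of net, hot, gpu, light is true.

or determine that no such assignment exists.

light = False, net = False, pump = False, gpu = True, hot = False

  (1) {pump, gpu, light, net}: 1 true — at most one ✓
  (2) {pump, gpu, hot}: 1 true — at most one ✓
  (3) {light, gpu, hot}: 1 true — at least one ✓
  (4) {light, net}: 0 true — at most one ✓
  (5) {gpu, hot}: 1/2 true — not all ✓
  (6) light=F, gpu=T — not both ✓
  (7) {gpu, hot}: 1 true — exactly one ✓
  (8) {hot, light, pump, net}: 0/4 true — not all ✓
  (9) {net, hot, gpu, light}: 1 true — at most one ✓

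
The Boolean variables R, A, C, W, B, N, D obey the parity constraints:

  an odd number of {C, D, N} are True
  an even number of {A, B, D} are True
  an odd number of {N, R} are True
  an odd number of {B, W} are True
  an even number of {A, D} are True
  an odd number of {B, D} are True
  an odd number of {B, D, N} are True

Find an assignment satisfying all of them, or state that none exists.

R = True; A = True; C = False; W = True; B = False; N = False; D = True

{C, D, N}: 1 true → odd ✓
{A, B, D}: 2 true → even ✓
{N, R}: 1 true → odd ✓
{B, W}: 1 true → odd ✓
{A, D}: 2 true → even ✓
{B, D}: 1 true → odd ✓
{B, D, N}: 1 true → odd ✓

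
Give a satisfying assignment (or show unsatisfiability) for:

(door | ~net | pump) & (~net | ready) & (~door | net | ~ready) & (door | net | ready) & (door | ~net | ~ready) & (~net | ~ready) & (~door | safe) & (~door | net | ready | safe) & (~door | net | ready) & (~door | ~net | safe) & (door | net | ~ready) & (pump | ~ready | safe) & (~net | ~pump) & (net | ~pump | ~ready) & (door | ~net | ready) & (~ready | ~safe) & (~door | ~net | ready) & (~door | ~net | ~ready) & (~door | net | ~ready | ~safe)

Case ready = True:
  (~net | ~ready) forces net = False.
  (~door | net | ~ready) forces door = False.
  Clause (door | net | ~ready) is falsified — contradiction.
Case ready = False:
  (~net | ready) forces net = False.
  (door | net | ready) forces door = True.
  Clause (~door | net | ready) is falsified — contradiction.
Both cases fail, so the formula is unsatisfiable.

The formula is unsatisfiable.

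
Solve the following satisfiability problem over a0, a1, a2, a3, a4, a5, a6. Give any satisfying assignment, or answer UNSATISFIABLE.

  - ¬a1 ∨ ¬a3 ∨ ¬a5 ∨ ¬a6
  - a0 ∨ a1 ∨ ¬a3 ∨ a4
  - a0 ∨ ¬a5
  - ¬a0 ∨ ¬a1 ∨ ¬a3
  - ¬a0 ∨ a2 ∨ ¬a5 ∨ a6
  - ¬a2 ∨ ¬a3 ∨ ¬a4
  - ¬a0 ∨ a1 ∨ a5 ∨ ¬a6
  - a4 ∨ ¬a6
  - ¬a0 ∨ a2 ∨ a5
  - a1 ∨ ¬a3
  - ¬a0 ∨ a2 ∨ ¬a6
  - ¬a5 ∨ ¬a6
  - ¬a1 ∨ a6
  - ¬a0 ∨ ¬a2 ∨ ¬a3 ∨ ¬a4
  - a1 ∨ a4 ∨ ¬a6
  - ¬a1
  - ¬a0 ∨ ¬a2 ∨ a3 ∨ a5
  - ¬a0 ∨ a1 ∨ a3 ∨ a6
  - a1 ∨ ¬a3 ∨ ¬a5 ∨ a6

Unit clause (¬a1) forces a1 = False.
In (a1 ∨ ¬a3) only ¬a3 is left, so a3 = False.
Try a0 = True:
  (¬a0 ∨ a1 ∨ a3 ∨ a6) forces a6 = True.
  (¬a0 ∨ a1 ∨ a5 ∨ ¬a6) forces a5 = True.
  clause (¬a5 ∨ ¬a6) is falsified — backtrack.
So a0 = False.
  then (a0 ∨ ¬a5) forces a5 = False.
Set a2 = True.
Set a4 = True.
Set a6 = False.
All clauses satisfied.

a0 = False; a1 = False; a2 = True; a3 = False; a4 = True; a5 = False; a6 = False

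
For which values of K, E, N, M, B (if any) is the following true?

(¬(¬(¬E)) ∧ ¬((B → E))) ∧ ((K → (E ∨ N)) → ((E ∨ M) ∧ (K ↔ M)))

K=T, E=F, N=T, M=T, B=T

  ¬(¬(¬E)) ∧ ¬((B → E)) = True
    ¬(¬(¬E)) = True
      ¬(¬E) = False
        ¬E = True
    ¬((B → E)) = True
      B → E = False
  (K → (E ∨ N)) → ((E ∨ M) ∧ (K ↔ M)) = True
    K → (E ∨ N) = True
      E ∨ N = True
    (E ∨ M) ∧ (K ↔ M) = True
      E ∨ M = True
      K ↔ M = True
Both conjuncts True, so the formula holds.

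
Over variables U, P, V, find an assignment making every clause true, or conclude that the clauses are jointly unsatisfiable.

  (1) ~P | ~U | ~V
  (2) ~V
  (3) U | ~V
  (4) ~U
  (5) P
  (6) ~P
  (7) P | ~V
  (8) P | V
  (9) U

Unsatisfiable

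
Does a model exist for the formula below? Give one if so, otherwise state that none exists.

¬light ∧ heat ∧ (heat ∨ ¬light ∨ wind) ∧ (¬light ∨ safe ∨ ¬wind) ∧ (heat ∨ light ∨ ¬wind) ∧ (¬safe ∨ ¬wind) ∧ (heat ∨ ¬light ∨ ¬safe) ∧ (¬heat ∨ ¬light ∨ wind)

Unit clause (¬light) forces light = False.
Unit clause (heat) forces heat = True.
Set safe = False.
Set wind = False.
Check each clause:
  (¬light): ¬light holds.
  (heat): heat holds.
  (heat ∨ ¬light ∨ wind): heat holds.
  (¬light ∨ safe ∨ ¬wind): ¬light holds.
  (heat ∨ light ∨ ¬wind): heat holds.
  (¬safe ∨ ¬wind): ¬safe holds.
  (heat ∨ ¬light ∨ ¬safe): heat holds.
  (¬heat ∨ ¬light ∨ wind): ¬light holds.
All clauses satisfied.

safe: False, light: False, heat: True, wind: False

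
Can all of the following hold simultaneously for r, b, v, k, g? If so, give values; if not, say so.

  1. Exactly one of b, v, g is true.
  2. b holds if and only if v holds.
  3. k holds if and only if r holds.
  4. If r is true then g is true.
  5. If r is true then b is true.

r = False, b = False, v = False, k = False, g = True

  (1) {b, v, g}: 1 true — exactly one ✓
  (2) b=F, v=F — same ✓
  (3) k=F, r=F — same ✓
  (4) r=F ⇒ g: vacuous ✓
  (5) r=F ⇒ b: vacuous ✓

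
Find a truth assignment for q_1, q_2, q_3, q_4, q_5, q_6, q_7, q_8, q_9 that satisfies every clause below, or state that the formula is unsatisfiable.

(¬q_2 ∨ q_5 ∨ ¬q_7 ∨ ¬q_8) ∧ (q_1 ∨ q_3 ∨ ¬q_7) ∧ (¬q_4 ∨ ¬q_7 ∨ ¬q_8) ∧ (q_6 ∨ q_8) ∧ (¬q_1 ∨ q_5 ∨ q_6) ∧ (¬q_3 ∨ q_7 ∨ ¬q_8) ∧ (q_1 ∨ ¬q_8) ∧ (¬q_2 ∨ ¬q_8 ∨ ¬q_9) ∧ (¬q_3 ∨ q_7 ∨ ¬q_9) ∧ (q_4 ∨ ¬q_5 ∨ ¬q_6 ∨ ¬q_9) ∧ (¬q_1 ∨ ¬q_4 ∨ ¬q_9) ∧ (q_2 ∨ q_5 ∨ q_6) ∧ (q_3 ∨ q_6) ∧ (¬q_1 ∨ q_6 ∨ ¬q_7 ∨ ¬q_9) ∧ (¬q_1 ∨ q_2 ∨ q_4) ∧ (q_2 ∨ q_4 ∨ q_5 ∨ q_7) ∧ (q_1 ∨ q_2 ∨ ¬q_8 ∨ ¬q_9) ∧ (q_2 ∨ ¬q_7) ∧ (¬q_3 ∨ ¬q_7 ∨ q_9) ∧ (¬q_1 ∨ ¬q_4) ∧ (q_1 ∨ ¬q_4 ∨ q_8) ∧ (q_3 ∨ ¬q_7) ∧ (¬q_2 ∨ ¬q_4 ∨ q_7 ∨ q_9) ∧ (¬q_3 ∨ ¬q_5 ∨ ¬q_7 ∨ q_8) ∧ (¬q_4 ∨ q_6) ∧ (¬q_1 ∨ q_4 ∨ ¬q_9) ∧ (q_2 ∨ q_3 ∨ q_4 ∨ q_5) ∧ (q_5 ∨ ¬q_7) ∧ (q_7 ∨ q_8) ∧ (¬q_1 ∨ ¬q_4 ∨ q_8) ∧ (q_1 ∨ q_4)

Try q_1 = False:
  (q_1 ∨ ¬q_8) forces q_8 = False.
  (q_6 ∨ q_8) forces q_6 = True.
  (q_1 ∨ ¬q_4 ∨ q_8) forces q_4 = False.
  clause (q_1 ∨ q_4) is falsified — backtrack.
So q_1 = True.
  then (¬q_1 ∨ ¬q_4) forces q_4 = False.
  then (¬q_1 ∨ q_4 ∨ ¬q_9) forces q_9 = False.
  then (¬q_1 ∨ q_2 ∨ q_4) forces q_2 = True.
Set q_3 = False.
  then (q_3 ∨ q_6) forces q_6 = True.
  then (q_3 ∨ ¬q_7) forces q_7 = False.
  then (q_7 ∨ q_8) forces q_8 = True.
Set q_5 = True.
All clauses satisfied.

q_1 = True, q_2 = True, q_3 = False, q_4 = False, q_5 = True, q_6 = True, q_7 = False, q_8 = True, q_9 = False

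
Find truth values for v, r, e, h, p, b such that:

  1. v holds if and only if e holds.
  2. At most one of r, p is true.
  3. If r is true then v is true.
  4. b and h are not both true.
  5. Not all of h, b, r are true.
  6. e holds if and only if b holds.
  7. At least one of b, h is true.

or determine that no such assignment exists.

v = True, r = True, e = True, h = False, p = False, b = True

  (1) v=T, e=T — same ✓
  (2) {r, p}: 1 true — at most one ✓
  (3) r=T ⇒ v: T ✓
  (4) b=T, h=F — not both ✓
  (5) {h, b, r}: 2/3 true — not all ✓
  (6) e=T, b=T — same ✓
  (7) {b, h}: 1 true — at least one ✓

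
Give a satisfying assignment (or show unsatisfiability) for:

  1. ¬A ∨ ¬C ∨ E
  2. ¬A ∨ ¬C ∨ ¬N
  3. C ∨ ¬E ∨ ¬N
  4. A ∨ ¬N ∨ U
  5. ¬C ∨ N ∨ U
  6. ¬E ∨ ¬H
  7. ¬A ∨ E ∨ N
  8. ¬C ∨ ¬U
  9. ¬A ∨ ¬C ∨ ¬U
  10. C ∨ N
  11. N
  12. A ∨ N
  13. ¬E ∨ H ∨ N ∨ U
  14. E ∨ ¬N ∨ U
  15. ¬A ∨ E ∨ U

C: False, N: True, E: False, H: False, U: True, A: True

Unit clause (N) forces N = True.
Try C = True:
  (¬A ∨ ¬C ∨ ¬N) forces A = False.
  (A ∨ ¬N ∨ U) forces U = True.
  clause (¬C ∨ ¬U) is falsified — backtrack.
So C = False.
  then (C ∨ ¬E ∨ ¬N) forces E = False.
  then (E ∨ ¬N ∨ U) forces U = True.
Set H = False.
Set A = True.
All clauses satisfied.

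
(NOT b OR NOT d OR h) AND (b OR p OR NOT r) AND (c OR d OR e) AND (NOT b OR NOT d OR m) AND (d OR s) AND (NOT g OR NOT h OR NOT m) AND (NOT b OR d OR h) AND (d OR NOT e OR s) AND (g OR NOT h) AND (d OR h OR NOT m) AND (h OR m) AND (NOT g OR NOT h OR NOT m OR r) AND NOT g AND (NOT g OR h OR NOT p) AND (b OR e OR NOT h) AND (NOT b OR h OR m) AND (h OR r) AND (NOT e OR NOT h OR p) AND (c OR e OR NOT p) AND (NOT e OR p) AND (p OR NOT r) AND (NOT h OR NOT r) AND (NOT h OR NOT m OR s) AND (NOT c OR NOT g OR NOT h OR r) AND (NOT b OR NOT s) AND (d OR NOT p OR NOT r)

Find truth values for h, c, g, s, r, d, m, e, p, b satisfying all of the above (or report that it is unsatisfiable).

h = False, c = True, g = False, s = False, r = True, d = True, m = True, e = False, p = True, b = False

Unit clause (NOT g) forces g = False.
In (g OR NOT h) only NOT h is left, so h = False.
In (h OR m) only m is left, so m = True.
In (h OR r) only r is left, so r = True.
In (p OR NOT r) only p is left, so p = True.
In (d OR NOT p OR NOT r) only d is left, so d = True.
In (NOT b OR NOT d OR h) only NOT b is left, so b = False.
Set c = True.
Set s = False.
Set e = False.
All clauses satisfied.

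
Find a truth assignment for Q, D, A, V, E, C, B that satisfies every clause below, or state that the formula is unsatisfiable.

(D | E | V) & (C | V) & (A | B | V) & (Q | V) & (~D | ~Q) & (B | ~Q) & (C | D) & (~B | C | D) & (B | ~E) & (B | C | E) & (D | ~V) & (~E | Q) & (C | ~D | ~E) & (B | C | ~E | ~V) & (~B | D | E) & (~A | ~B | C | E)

Q = False, D = True, A = False, V = True, E = False, C = True, B = False

Set Q = False.
  then (Q | V) forces V = True.
  then (D | ~V) forces D = True.
  then (~E | Q) forces E = False.
Set A = False.
Set C = True.
Set B = False.
All clauses satisfied.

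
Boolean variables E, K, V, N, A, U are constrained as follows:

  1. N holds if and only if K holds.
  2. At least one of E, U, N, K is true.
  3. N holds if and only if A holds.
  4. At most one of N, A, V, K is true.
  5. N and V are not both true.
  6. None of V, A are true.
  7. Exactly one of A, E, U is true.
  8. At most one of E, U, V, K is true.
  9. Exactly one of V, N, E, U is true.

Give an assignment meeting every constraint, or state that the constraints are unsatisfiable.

E: False; K: False; V: False; N: False; A: False; U: True

  (1) N=F, K=F — same ✓
  (2) {E, U, N, K}: 1 true — at least one ✓
  (3) N=F, A=F — same ✓
  (4) {N, A, V, K}: 0 true — at most one ✓
  (5) N=F, V=F — not both ✓
  (6) {V, A}: 0 true — none ✓
  (7) {A, E, U}: 1 true — exactly one ✓
  (8) {E, U, V, K}: 1 true — at most one ✓
  (9) {V, N, E, U}: 1 true — exactly one ✓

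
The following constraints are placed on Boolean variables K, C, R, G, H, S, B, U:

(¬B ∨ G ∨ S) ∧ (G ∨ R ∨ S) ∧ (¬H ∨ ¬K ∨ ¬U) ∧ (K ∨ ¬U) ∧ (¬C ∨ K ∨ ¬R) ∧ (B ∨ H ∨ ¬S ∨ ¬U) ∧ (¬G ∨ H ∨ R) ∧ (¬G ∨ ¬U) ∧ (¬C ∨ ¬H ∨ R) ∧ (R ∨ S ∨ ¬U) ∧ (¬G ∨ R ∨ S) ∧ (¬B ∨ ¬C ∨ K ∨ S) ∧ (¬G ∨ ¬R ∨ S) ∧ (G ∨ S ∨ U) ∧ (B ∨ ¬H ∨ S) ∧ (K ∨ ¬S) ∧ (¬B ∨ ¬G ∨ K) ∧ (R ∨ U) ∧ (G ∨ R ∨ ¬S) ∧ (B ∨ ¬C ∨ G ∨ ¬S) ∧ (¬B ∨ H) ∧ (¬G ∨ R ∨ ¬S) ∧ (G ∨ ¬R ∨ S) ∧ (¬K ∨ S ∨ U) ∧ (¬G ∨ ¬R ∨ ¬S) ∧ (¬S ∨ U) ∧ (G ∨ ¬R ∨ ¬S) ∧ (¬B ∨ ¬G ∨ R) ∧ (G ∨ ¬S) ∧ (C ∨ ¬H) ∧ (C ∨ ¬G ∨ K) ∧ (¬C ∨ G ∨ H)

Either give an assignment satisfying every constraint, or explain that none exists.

UNSATISFIABLE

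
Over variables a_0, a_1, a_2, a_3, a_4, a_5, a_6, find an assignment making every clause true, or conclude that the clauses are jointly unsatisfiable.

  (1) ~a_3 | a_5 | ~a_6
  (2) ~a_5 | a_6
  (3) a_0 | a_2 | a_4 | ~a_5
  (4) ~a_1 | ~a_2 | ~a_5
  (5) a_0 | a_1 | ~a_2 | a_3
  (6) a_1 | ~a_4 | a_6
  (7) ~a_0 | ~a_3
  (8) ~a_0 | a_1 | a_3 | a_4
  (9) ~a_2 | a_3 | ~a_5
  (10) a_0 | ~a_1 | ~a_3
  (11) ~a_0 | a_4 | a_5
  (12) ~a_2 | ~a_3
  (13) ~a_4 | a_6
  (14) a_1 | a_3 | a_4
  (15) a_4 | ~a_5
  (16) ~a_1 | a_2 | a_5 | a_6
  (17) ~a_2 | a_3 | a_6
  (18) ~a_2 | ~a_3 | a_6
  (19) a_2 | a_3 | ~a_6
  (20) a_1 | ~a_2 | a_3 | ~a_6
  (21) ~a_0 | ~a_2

a_0=F, a_1=T, a_2=T, a_3=F, a_4=F, a_5=F, a_6=T

Set a_0 = False.
Set a_1 = True.
  then (a_0 | ~a_1 | ~a_3) forces a_3 = False.
Try a_2 = False:
  (a_2 | a_3 | ~a_6) forces a_6 = False.
  (~a_5 | a_6) forces a_5 = False.
  clause (~a_1 | a_2 | a_5 | a_6) is falsified — backtrack.
So a_2 = True.
  then (~a_1 | ~a_2 | ~a_5) forces a_5 = False.
  then (~a_2 | a_3 | a_6) forces a_6 = True.
Set a_4 = False.
All clauses satisfied.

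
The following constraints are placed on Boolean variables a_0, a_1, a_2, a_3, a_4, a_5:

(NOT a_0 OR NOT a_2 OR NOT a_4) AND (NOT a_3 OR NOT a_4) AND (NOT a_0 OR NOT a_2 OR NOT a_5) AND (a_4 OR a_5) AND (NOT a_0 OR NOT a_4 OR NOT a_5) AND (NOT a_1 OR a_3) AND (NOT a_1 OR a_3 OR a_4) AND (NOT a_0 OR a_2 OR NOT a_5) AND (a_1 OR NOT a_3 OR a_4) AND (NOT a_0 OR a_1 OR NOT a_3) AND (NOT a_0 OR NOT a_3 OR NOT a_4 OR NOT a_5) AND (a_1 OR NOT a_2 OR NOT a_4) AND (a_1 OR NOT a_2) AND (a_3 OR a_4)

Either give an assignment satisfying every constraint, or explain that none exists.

a_0 = False, a_1 = True, a_2 = True, a_3 = True, a_4 = False, a_5 = True

Set a_0 = False.
Set a_1 = True.
  then (NOT a_1 OR a_3) forces a_3 = True.
  then (NOT a_3 OR NOT a_4) forces a_4 = False.
  then (a_4 OR a_5) forces a_5 = True.
Set a_2 = True.
All clauses satisfied.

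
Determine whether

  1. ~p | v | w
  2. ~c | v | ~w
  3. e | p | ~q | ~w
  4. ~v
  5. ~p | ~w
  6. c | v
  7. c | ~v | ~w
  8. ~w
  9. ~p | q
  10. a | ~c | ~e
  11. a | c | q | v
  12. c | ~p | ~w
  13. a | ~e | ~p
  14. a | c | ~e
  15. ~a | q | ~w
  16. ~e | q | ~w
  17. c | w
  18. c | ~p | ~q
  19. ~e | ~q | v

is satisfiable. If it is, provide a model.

c = True, e = False, p = False, q = True, w = False, v = False, a = False

Unit clause (~v) forces v = False.
In (c | v) only c is left, so c = True.
Unit clause (~w) forces w = False.
In (~p | v | w) only ~p is left, so p = False.
Set e = False.
Set q = True.
Set a = False.
All clauses satisfied.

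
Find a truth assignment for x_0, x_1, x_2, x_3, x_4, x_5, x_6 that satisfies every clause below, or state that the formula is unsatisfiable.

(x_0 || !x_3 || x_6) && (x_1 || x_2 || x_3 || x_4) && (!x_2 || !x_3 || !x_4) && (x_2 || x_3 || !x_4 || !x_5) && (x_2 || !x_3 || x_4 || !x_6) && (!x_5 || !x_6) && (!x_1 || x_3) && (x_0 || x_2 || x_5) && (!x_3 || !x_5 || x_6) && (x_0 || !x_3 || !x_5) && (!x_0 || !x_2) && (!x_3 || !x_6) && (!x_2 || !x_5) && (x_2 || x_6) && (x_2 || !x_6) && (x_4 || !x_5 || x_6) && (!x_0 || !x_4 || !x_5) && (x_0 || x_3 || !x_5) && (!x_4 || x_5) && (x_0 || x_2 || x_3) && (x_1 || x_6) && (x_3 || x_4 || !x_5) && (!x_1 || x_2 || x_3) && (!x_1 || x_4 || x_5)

Set x_0 = False.
Try x_1 = True:
  (!x_1 || x_3) forces x_3 = True.
  (x_0 || !x_3 || x_6) forces x_6 = True.
  clause (!x_3 || !x_6) is falsified — backtrack.
So x_1 = False.
  then (x_1 || x_6) forces x_6 = True.
  then (!x_5 || !x_6) forces x_5 = False.
  then (x_0 || x_2 || x_5) forces x_2 = True.
  then (!x_3 || !x_6) forces x_3 = False.
  then (!x_4 || x_5) forces x_4 = False.
All clauses satisfied.

x_0 = False, x_1 = False, x_2 = True, x_3 = False, x_4 = False, x_5 = False, x_6 = True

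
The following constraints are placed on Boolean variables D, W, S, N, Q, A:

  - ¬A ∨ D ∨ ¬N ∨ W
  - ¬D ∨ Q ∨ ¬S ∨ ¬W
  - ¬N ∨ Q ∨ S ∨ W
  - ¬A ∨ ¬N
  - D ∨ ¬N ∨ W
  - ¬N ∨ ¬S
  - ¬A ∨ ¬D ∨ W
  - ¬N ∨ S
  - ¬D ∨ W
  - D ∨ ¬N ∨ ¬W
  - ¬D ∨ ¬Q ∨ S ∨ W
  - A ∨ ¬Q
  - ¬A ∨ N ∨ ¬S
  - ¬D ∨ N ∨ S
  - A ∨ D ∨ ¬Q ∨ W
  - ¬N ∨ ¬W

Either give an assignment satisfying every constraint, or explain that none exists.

Set D = False.
Set W = False.
  then (D ∨ ¬N ∨ W) forces N = False.
Set S = False.
Set Q = False.
Set A = True.
All clauses satisfied.

D = False, W = False, S = False, N = False, Q = False, A = True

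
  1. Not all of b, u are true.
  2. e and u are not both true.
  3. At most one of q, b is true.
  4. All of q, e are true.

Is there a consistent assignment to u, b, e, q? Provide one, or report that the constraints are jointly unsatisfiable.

u = False, b = False, e = True, q = True

  (1) {b, u}: 0/2 true — not all ✓
  (2) e=T, u=F — not both ✓
  (3) {q, b}: 1 true — at most one ✓
  (4) {q, e}: all 2 true ✓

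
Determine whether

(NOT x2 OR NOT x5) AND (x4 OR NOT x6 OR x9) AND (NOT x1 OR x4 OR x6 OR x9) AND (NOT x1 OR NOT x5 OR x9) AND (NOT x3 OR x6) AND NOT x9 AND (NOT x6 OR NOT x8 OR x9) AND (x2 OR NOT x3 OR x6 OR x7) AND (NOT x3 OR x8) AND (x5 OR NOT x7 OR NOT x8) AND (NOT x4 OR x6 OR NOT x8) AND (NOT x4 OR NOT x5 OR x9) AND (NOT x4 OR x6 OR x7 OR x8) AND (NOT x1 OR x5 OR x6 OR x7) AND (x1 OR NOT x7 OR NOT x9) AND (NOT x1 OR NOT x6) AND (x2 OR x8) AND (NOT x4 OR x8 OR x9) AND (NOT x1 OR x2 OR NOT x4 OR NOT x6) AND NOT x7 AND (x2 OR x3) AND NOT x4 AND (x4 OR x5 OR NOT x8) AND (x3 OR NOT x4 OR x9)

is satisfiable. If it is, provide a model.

x1 = False, x2 = True, x3 = False, x4 = False, x5 = False, x6 = False, x7 = False, x8 = False, x9 = False

Unit clause (NOT x9) forces x9 = False.
Unit clause (NOT x7) forces x7 = False.
Unit clause (NOT x4) forces x4 = False.
In (x4 OR NOT x6 OR x9) only NOT x6 is left, so x6 = False.
In (NOT x1 OR x4 OR x6 OR x9) only NOT x1 is left, so x1 = False.
In (NOT x3 OR x6) only NOT x3 is left, so x3 = False.
In (x2 OR x3) only x2 is left, so x2 = True.
In (NOT x2 OR NOT x5) only NOT x5 is left, so x5 = False.
In (x4 OR x5 OR NOT x8) only NOT x8 is left, so x8 = False.
All clauses satisfied.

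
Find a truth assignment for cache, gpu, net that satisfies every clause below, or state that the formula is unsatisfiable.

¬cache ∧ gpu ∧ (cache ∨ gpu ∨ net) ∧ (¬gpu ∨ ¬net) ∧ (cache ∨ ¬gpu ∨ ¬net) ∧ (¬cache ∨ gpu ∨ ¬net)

Unit clause (¬cache) forces cache = False.
Unit clause (gpu) forces gpu = True.
In (¬gpu ∨ ¬net) only ¬net is left, so net = False.
Check each clause:
  (¬cache): ¬cache holds.
  (gpu): gpu holds.
  (cache ∨ gpu ∨ net): gpu holds.
  (¬gpu ∨ ¬net): ¬net holds.
  (cache ∨ ¬gpu ∨ ¬net): ¬net holds.
  (¬cache ∨ gpu ∨ ¬net): ¬cache holds.
All clauses satisfied.

cache = False, gpu = True, net = False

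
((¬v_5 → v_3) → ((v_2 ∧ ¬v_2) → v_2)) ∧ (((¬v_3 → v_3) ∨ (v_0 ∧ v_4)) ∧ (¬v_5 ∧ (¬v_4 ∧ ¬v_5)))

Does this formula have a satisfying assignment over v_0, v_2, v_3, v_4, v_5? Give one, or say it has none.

v_0 = False, v_2 = False, v_3 = True, v_4 = False, v_5 = False

  (¬v_5 → v_3) → ((v_2 ∧ ¬v_2) → v_2) = True
    ¬v_5 → v_3 = True
      ¬v_5 = True
    (v_2 ∧ ¬v_2) → v_2 = True
      v_2 ∧ ¬v_2 = False
        ¬v_2 = True
  ((¬v_3 → v_3) ∨ (v_0 ∧ v_4)) ∧ (¬v_5 ∧ (¬v_4 ∧ ¬v_5)) = True
    (¬v_3 → v_3) ∨ (v_0 ∧ v_4) = True
      ¬v_3 → v_3 = True
        ¬v_3 = False
      v_0 ∧ v_4 = False
    ¬v_5 ∧ (¬v_4 ∧ ¬v_5) = True
      ¬v_5 = True
      ¬v_4 ∧ ¬v_5 = True
        ¬v_4 = True
        ¬v_5 = True
Both conjuncts True, so the formula holds.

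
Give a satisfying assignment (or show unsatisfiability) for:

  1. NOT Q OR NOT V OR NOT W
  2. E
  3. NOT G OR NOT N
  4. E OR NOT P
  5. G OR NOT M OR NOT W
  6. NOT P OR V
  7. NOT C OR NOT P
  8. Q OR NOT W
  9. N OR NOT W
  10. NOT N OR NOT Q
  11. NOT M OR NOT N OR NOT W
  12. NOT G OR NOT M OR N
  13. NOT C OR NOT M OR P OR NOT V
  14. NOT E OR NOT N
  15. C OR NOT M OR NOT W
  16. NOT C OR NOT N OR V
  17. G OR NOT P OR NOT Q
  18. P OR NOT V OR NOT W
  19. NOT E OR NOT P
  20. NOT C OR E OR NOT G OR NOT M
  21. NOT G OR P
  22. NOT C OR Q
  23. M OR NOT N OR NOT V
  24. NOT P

G: False, E: True, C: True, N: False, V: False, P: False, Q: True, W: False, M: True

Unit clause (E) forces E = True.
In (NOT E OR NOT N) only NOT N is left, so N = False.
In (NOT E OR NOT P) only NOT P is left, so P = False.
In (NOT G OR P) only NOT G is left, so G = False.
In (N OR NOT W) only NOT W is left, so W = False.
Set C = True.
  then (NOT C OR Q) forces Q = True.
Set V = False.
Set M = True.
All clauses satisfied.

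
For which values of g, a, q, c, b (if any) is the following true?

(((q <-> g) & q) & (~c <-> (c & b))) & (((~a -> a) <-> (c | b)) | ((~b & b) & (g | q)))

g = True; a = True; q = True; c = True; b = False

  ((q <-> g) & q) & (~c <-> (c & b)) = True
    (q <-> g) & q = True
      q <-> g = True
    ~c <-> (c & b) = True
      ~c = False
      c & b = False
  ((~a -> a) <-> (c | b)) | ((~b & b) & (g | q)) = True
    (~a -> a) <-> (c | b) = True
      ~a -> a = True
        ~a = False
      c | b = True
    (~b & b) & (g | q) = False
      ~b & b = False
        ~b = True
      g | q = True
Both conjuncts True, so the formula holds.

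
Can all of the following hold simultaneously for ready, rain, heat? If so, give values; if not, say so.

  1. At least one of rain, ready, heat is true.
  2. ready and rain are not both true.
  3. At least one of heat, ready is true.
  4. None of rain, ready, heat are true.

Case ready = True:
  Constraint (4) is violated (ready=T) — contradiction.
Case ready = False:
  (3) with ready=F forces heat = True.
  Constraint (4) is violated (heat=T) — contradiction.
Both cases fail — unsatisfiable.

Unsatisfiable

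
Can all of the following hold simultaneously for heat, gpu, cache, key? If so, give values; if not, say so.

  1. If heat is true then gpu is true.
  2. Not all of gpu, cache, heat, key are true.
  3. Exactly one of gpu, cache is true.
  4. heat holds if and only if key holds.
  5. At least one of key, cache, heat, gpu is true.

heat = True, gpu = True, cache = False, key = True

  (1) heat=T ⇒ gpu: T ✓
  (2) {gpu, cache, heat, key}: 3/4 true — not all ✓
  (3) {gpu, cache}: 1 true — exactly one ✓
  (4) heat=T, key=T — same ✓
  (5) {key, cache, heat, gpu}: 3 true — at least one ✓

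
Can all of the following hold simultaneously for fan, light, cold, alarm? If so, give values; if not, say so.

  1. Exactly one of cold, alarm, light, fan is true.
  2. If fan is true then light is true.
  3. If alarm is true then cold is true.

fan: False, light: False, cold: True, alarm: False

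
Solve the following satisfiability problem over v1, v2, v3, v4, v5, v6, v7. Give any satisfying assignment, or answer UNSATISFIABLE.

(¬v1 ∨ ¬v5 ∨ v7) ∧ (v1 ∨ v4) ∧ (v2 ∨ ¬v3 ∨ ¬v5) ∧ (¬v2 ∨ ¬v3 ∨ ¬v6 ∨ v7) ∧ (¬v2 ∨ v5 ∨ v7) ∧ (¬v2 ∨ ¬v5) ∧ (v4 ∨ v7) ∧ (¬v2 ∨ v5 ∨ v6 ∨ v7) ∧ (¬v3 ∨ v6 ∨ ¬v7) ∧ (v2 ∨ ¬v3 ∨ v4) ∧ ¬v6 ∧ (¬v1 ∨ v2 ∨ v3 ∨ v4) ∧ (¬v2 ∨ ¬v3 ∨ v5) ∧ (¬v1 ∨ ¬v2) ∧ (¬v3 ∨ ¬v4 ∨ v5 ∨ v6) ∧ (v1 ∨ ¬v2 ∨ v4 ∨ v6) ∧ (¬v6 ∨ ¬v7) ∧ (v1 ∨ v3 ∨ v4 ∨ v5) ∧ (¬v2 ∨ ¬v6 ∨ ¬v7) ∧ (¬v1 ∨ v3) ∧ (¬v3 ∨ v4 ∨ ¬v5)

v1: False, v2: False, v3: False, v4: True, v5: True, v6: False, v7: False

Unit clause (¬v6) forces v6 = False.
Set v1 = False.
  then (v1 ∨ v4) forces v4 = True.
Set v2 = False.
Try v3 = True:
  (v2 ∨ ¬v3 ∨ ¬v5) forces v5 = False.
  clause (¬v3 ∨ ¬v4 ∨ v5 ∨ v6) is falsified — backtrack.
So v3 = False.
Set v5 = True.
Set v7 = False.
All clauses satisfied.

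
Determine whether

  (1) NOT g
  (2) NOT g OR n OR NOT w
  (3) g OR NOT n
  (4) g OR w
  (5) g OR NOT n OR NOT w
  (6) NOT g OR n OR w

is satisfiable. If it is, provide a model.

w: True, g: False, n: False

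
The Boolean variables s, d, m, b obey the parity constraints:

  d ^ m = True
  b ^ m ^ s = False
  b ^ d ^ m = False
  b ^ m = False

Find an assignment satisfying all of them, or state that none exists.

s=F; d=F; m=T; b=T

d ^ m = F ^ T = True ✓
b ^ m ^ s = T ^ T ^ F = False ✓
b ^ d ^ m = T ^ F ^ T = False ✓
b ^ m = T ^ T = False ✓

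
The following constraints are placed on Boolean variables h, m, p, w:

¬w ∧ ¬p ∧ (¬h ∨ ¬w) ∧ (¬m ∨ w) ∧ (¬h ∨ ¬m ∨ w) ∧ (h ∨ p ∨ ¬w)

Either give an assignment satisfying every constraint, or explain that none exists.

h = False, m = False, p = False, w = False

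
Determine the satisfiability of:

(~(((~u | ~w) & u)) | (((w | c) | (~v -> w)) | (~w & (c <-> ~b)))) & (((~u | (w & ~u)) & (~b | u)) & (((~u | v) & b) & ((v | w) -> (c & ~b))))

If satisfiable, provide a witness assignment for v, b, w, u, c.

Unsatisfiable

Case u = True: the conjunct ~u | (w & ~u) becomes ~True | (w & False) = False.
Case u = False: the formula simplifies to ~b & (b & ((v | w) -> (c & ~b))).
  b = True: the conjunct ~b is False.
  b = False: the conjunct b is False.
Both cases fail — unsatisfiable.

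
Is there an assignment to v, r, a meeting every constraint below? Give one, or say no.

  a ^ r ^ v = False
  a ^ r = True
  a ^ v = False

v=T, r=F, a=T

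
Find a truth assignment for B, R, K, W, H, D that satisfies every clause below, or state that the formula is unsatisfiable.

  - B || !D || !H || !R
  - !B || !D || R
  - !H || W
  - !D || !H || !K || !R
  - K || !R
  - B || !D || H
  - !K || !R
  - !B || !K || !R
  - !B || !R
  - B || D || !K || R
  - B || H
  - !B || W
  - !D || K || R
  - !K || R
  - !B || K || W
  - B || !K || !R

B = True; R = False; K = False; W = True; H = True; D = False

Set B = True.
  then (!B || !R) forces R = False.
  then (!B || W) forces W = True.
  then (!K || R) forces K = False.
  then (!B || !D || R) forces D = False.
Set H = True.
All clauses satisfied.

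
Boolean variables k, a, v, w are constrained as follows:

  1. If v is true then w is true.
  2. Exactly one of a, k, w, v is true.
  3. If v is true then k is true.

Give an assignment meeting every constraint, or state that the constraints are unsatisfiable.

k = True, a = False, v = False, w = False

  (1) v=F ⇒ w: vacuous ✓
  (2) {a, k, w, v}: 1 true — exactly one ✓
  (3) v=F ⇒ k: vacuous ✓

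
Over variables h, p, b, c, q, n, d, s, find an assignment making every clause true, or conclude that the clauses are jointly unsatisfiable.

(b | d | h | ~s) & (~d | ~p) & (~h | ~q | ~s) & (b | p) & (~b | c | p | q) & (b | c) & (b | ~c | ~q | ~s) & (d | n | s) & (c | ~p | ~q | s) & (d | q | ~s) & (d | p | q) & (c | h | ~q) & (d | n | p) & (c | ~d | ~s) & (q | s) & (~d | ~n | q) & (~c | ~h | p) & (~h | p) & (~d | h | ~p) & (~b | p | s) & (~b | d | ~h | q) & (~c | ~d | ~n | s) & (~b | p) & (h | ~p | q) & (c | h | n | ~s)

Set h = False.
Set p = True.
  then (~d | ~p) forces d = False.
  then (h | ~p | q) forces q = True.
  then (c | h | ~q) forces c = True.
Set b = True.
Set n = True.
Set s = True.
All clauses satisfied.

h = False, p = True, b = True, c = True, q = True, n = True, d = False, s = True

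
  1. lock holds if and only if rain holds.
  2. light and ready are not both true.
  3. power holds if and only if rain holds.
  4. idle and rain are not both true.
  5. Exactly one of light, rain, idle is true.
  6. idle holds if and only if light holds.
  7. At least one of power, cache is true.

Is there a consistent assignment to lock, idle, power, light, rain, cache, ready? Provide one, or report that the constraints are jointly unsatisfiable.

lock: True; idle: False; power: True; light: False; rain: True; cache: True; ready: False

  (1) lock=T, rain=T — same ✓
  (2) light=F, ready=F — not both ✓
  (3) power=T, rain=T — same ✓
  (4) idle=F, rain=T — not both ✓
  (5) {light, rain, idle}: 1 true — exactly one ✓
  (6) idle=F, light=F — same ✓
  (7) {power, cache}: 2 true — at least one ✓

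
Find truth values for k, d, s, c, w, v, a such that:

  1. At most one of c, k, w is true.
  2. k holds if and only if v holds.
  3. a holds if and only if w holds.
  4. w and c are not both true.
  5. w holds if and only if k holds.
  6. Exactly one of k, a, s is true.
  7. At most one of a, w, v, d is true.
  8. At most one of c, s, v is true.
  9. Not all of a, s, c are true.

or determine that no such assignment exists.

k = False, d = True, s = True, c = False, w = False, v = False, a = False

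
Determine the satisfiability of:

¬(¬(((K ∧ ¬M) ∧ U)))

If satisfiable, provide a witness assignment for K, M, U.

K=T, M=F, U=T

  ¬(¬(((K ∧ ¬M) ∧ U))) = True
    ¬(((K ∧ ¬M) ∧ U)) = False
      (K ∧ ¬M) ∧ U = True
        K ∧ ¬M = True
          ¬M = True
The formula evaluates to True.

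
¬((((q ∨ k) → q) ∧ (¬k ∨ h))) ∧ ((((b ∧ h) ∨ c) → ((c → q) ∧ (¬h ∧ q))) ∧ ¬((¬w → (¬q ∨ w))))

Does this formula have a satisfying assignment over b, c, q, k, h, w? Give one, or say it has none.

b = False, c = False, q = True, k = True, h = False, w = False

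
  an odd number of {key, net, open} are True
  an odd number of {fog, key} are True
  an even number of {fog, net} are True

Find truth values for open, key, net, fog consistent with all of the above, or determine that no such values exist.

open = False, key = False, net = True, fog = True

{key, net, open}: 1 true → odd ✓
{fog, key}: 1 true → odd ✓
{fog, net}: 2 true → even ✓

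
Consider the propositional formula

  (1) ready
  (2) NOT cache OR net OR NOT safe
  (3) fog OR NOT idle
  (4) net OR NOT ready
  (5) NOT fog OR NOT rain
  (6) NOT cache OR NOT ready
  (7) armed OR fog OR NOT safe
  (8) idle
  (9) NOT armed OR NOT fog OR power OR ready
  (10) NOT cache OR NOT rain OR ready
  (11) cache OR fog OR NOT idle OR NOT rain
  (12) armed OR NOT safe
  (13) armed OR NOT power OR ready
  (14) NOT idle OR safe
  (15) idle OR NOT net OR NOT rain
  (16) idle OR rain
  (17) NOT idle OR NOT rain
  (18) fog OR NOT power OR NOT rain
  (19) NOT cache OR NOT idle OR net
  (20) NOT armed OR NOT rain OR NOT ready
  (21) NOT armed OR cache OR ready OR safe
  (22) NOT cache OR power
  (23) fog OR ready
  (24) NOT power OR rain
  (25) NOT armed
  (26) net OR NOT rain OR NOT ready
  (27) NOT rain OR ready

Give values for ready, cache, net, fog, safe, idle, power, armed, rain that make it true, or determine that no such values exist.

No satisfying assignment exists.

Case ready = True:
  (net OR NOT ready) forces net = True.
  (NOT cache OR NOT ready) forces cache = False.
  (idle) forces idle = True.
  (fog OR NOT idle) forces fog = True.
  (NOT fog OR NOT rain) forces rain = False.
  (NOT idle OR safe) forces safe = True.
  (armed OR NOT safe) forces armed = True.
  Clause (NOT armed) is falsified — contradiction.
Case ready = False:
  Clause (ready) is falsified — contradiction.
Both cases fail, so the formula is unsatisfiable.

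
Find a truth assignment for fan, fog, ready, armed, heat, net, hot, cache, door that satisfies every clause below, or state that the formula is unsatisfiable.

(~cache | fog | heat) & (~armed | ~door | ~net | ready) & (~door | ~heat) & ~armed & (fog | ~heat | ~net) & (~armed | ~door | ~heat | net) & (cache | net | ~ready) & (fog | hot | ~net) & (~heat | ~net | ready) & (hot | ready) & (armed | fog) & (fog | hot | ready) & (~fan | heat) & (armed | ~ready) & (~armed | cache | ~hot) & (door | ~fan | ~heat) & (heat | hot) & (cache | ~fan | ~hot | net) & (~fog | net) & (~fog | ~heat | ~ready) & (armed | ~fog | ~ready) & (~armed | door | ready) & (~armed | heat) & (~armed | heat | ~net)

fan=F; fog=T; ready=F; armed=F; heat=F; net=T; hot=T; cache=F; door=F

Unit clause (~armed) forces armed = False.
In (armed | fog) only fog is left, so fog = True.
In (armed | ~ready) only ~ready is left, so ready = False.
In (~fog | net) only net is left, so net = True.
In (~heat | ~net | ready) only ~heat is left, so heat = False.
In (hot | ready) only hot is left, so hot = True.
In (~fan | heat) only ~fan is left, so fan = False.
Set cache = False.
Set door = False.
All clauses satisfied.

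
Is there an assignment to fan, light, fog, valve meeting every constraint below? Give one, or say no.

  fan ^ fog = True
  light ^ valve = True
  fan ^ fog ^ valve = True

fan = True, light = True, fog = False, valve = False

fan ^ fog = T ^ F = True ✓
light ^ valve = T ^ F = True ✓
fan ^ fog ^ valve = T ^ F ^ F = True ✓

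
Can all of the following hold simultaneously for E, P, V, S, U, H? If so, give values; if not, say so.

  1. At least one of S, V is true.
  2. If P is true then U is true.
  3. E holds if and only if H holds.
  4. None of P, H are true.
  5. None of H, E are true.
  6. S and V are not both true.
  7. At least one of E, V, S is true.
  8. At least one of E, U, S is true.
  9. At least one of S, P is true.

E = False, P = False, V = False, S = True, U = False, H = False

  (1) {S, V}: 1 true — at least one ✓
  (2) P=F ⇒ U: vacuous ✓
  (3) E=F, H=F — same ✓
  (4) {P, H}: 0 true — none ✓
  (5) {H, E}: 0 true — none ✓
  (6) S=T, V=F — not both ✓
  (7) {E, V, S}: 1 true — at least one ✓
  (8) {E, U, S}: 1 true — at least one ✓
  (9) {S, P}: 1 true — at least one ✓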